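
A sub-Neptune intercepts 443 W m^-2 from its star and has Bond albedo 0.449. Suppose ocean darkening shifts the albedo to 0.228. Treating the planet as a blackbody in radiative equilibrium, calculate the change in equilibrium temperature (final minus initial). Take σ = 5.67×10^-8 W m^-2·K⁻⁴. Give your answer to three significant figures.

15.9 K

Initial: T₁ = [S(1−0.449)/(4σ)]^(1/4) = 181.1 K.
After:  T₂ = [443.0·0.772/(4σ)]^(1/4) = 197.1 K.
ΔT = T₂ − T₁ = 15.93 K.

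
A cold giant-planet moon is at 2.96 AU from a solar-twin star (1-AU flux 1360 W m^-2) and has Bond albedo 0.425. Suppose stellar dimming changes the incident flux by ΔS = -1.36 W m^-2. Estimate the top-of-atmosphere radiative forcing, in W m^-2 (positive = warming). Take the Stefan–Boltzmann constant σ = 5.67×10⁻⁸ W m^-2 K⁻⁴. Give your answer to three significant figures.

-0.196 W m^-2

Flux at the orbit: S = 1360/(2.96)² = 155.2 W m^-2.
ΔF = Δ[S(1−α)]/4 = (1−0.425)·-1.36/4 = -0.1955 W m^-2.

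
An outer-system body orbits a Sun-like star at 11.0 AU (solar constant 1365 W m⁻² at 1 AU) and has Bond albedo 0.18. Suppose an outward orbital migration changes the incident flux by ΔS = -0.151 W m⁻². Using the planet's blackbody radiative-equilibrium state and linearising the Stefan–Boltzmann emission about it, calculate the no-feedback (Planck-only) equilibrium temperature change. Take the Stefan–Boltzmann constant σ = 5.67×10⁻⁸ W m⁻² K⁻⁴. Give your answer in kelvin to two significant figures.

-0.27 kelvin

By the inverse-square law, S = 1365/11.0² = 11.28 W m⁻².
The baseline emission temperature is T_e = 79.92 K.
TOA radiative forcing: ΔF = (1−α)ΔS/4 = 0.82·(-0.151)/4 = -0.03095 W m⁻².
Linearising σT⁴ gives d(σT⁴)/dT = 4σT_e³ = 0.1158 W m⁻² per K.
Hence the no-feedback warming is ΔF/(4σT_e³) = -0.267 K.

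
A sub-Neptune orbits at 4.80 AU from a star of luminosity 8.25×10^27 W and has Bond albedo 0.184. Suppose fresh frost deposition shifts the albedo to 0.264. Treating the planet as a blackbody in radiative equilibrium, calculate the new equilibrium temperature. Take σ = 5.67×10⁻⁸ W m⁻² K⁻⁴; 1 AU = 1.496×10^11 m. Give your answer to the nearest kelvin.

254 K

d = 4.80 × 1.496×10^11 m = 7.181×10^11 m.
S = L/(4πd²) = 1273 W m⁻².
With the new albedo, S(1−α₂)/4 = 234.3 W m⁻², so T₂ = 253.5 K.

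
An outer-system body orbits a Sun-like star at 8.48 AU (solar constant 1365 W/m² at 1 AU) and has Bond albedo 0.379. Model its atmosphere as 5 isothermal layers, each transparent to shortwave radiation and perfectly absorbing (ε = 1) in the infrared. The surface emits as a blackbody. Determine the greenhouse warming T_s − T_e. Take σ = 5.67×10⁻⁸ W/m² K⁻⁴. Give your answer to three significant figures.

Irradiance scales as 1/d², so S = 1365 W/m² × (1/8.48)² = 18.98 W/m².
The effective emission temperature is T_e = [S(1−α)/(4σ)]^¼ = 84.91 K.
T_s = (N+1)^(1/4)·T_e = 132.9 K.
Warming: T_s − T_e = 47.98 K.

48.0 K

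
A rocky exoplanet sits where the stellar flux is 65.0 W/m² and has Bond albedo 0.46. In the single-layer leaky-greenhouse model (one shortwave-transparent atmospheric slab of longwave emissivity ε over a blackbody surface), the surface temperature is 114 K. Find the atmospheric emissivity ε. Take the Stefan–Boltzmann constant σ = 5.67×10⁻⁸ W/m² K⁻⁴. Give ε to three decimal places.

First, T_e = [65.00·(1−0.46)/(4σ)]^(1/4) = 111.5 K.
Inverting T_s⁴ = 2T_e⁴/(2−ε): (T_e/T_s)⁴ = 0.9163, so ε = 2(1 − 0.9163) = 0.1674.

0.167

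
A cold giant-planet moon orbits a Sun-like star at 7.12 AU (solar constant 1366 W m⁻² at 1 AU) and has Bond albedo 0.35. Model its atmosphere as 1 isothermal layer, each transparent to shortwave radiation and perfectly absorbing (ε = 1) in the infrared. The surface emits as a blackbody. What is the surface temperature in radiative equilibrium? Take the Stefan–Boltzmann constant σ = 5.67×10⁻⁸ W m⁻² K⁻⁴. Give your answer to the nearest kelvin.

111 kelvin

By the inverse-square law, S = 1366/7.12² = 26.95 W m⁻².
Top-of-atmosphere balance: σT_e⁴ = S(1−α)/4 = 4.379 W m⁻² → T_e = 93.74 K.
For an N-layer opaque stack, T_s⁴ = (N+1)T_e⁴, hence T_s = (2)^(1/4)×93.74 K = 111.5 K.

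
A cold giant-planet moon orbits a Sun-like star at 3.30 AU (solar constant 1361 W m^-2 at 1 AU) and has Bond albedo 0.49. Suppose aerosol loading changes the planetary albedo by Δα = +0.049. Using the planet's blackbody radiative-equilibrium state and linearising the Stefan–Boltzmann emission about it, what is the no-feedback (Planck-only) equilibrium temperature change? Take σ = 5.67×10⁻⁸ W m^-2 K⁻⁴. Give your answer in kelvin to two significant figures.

-3.1 kelvin

Flux at the orbit: S = 1361/(3.30)² = 125.0 W m^-2.
Unperturbed T_e = [125.0·(1−0.49)/(4σ)]^¼ = 129.5 K.
The change in absorbed flux is Δ[S(1−α)/4] = −SΔα/4 = -1.531 W m^-2.
Linearising σT⁴ gives d(σT⁴)/dT = 4σT_e³ = 0.4923 W m^-2 per K.
ΔT₀ = ΔF/λ_P = -1.531/0.4923 = -3.11 K.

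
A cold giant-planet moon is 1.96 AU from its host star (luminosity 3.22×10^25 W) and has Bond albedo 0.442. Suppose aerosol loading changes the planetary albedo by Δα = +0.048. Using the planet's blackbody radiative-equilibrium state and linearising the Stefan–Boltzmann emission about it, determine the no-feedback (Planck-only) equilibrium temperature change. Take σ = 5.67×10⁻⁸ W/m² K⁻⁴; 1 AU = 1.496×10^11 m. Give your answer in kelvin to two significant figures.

-2.0 K

d = 1.96 × 1.496×10^11 m = 2.932×10^11 m.
S = L/(4πd²) = 29.80 W/m².
Unperturbed T_e = [29.80·(1−0.442)/(4σ)]^¼ = 92.54 K.
The change in absorbed flux is Δ[S(1−α)/4] = −SΔα/4 = -0.3576 W/m².
The Planck feedback parameter is 4σT_e³ = 0.1797 W/m²/K.
Hence the no-feedback warming is ΔF/(4σT_e³) = -1.99 K.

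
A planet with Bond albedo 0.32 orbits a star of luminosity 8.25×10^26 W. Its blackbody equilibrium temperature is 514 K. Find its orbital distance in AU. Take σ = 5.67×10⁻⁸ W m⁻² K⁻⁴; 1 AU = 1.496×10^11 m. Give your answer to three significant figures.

0.355 AU

The flux needed for this T is 4σT⁴/(1−0.32) = 23280 W m⁻².
S = L/(4πd²) → d = √(L/4πS) = √(8.25×10^26/(4π·23280)) = 5.310×10^10 m = 0.3550 AU.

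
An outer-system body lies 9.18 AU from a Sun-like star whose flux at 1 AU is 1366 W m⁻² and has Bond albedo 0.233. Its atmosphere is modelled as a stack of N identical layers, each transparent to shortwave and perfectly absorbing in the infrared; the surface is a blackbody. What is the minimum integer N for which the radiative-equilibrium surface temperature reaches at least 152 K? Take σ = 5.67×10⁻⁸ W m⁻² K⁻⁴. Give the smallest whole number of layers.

By the inverse-square law, S = 1366/9.18² = 16.21 W m⁻².
The effective emission temperature is T_e = [S(1−α)/(4σ)]^¼ = 86.05 K.
T_s = (N+1)^(1/4)·T_e ≥ 152 K requires N+1 ≥ (T_s/T_e)⁴ = (152/86.05)⁴ = 9.738.
Rounding up, N = 9.

9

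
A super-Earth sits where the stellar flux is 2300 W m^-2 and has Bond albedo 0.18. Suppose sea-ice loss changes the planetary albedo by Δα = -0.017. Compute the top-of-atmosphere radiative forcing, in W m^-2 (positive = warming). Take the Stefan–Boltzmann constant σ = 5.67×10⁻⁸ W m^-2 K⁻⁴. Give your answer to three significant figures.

ΔF = −(S/4)Δα = −(2300/4)×(-0.017) = 9.775 W m^-2.

9.78 W m^-2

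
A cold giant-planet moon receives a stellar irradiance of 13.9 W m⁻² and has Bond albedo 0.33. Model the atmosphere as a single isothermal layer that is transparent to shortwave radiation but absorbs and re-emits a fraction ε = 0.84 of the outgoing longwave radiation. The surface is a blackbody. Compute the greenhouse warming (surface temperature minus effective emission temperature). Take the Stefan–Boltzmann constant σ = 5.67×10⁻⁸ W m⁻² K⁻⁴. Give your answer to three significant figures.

11.7 kelvin

At the top of the atmosphere, σT_e⁴ = S(1−α)/4 = 2.328 W m⁻², giving T_e = 80.05 K.
For a single slab of emissivity ε, T_s⁴ = 2T_e⁴/(2−ε); thus T_s = 80.05·(1.724)^(1/4) = 91.73 K.
T_s − T_e = 91.73 − 80.05 = 11.68 K.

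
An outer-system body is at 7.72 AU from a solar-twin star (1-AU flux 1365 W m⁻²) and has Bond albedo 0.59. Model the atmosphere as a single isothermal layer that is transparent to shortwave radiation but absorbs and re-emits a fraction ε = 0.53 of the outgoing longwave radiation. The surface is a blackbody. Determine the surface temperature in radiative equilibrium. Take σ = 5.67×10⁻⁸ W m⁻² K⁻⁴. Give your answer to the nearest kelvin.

By the inverse-square law, S = 1365/7.72² = 22.90 W m⁻².
The planet radiates to space at T_e = [S(1−α)/(4σ)]^(1/4) = 80.22 K.
For a single slab of emissivity ε, T_s⁴ = 2T_e⁴/(2−ε); thus T_s = 80.22·(1.361)^(1/4) = 86.63 K.

87 kelvin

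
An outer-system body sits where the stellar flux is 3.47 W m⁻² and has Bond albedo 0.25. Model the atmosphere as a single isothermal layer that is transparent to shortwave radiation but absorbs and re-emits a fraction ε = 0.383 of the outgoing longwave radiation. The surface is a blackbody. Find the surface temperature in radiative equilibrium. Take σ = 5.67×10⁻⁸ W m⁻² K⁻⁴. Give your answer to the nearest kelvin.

Effective emission temperature (TOA balance): σT_e⁴ = S(1−α)/4 = 0.6506 W m⁻² → T_e = 58.20 K.
Surface balance with a leaky layer gives σT_s⁴ = σT_e⁴·2/(2−ε), so T_s = T_e·[2/(2−0.383)]^(1/4) = 61.38 K.

61 K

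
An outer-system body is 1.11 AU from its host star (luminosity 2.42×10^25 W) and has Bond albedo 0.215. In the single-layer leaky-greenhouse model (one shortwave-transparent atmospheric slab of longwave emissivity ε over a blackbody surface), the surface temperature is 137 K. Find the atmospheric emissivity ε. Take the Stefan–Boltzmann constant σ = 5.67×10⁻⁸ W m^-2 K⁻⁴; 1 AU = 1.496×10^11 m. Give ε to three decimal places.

0.628

d = 1.11 × 1.496×10^11 m = 1.661×10^11 m.
S = L/(4πd²) = 69.84 W m^-2.
Effective temperature: T_e = [S(1−α)/(4σ)]^(1/4) = 124.7 K.
T_s⁴ = T_e⁴·2/(2−ε) → ε = 2 − 2(T_e/T_s)⁴ = 2 − 2·(124.7/137)⁴ = 0.6276.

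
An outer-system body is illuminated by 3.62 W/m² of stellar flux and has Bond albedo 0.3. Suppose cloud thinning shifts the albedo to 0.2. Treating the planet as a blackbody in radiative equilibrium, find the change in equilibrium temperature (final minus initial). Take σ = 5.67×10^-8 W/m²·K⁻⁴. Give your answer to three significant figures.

Initial: T₁ = [S(1−0.3)/(4σ)]^(1/4) = 57.82 K.
Final:   T₂ = [S(1−0.2)/(4σ)]^(1/4) = 59.78 K.
Change: 59.78 − 57.82 = 1.963 K.

1.96 K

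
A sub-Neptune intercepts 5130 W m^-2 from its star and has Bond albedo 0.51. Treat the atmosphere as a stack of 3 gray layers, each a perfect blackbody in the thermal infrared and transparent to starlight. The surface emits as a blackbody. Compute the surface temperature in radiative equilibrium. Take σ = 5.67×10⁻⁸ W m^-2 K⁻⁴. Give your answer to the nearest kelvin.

459 K

The effective emission temperature is T_e = [S(1−α)/(4σ)]^¼ = 324.5 K.
Layer-by-layer balance gives σT_s⁴ = (N+1)σT_e⁴, so T_s = 4^¼·324.5 = 458.9 K.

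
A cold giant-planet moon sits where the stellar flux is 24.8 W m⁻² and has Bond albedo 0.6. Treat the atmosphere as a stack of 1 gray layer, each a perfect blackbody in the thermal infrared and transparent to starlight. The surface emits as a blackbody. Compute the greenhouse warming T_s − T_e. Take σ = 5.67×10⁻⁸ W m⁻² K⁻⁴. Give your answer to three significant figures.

15.4 K

The effective emission temperature is T_e = [S(1−α)/(4σ)]^¼ = 81.32 K.
T_s = (N+1)^(1/4)·T_e = 96.71 K.
Warming: T_s − T_e = 15.39 K.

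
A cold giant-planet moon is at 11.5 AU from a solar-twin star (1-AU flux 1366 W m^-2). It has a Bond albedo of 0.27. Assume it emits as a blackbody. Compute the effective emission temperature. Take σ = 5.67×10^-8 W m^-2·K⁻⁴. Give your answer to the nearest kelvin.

Flux at the orbit: S = 1366/(11.5)² = 10.33 W m^-2.
Absorbed flux (global mean): S(1−α)/4 = 10.33·0.73/4 = 1.885 W m^-2.
Balancing against σT⁴: T = (1.885/5.67×10⁻⁸)^(1/4) = 75.93 K.

76 K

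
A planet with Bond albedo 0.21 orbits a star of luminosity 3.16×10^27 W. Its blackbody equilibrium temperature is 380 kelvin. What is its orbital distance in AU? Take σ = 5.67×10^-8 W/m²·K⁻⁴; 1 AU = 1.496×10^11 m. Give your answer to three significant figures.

1.37 AU

Energy balance gives S = 4σT⁴/(1−α) = 5986 W/m².
S = L/(4πd²) → d = √(L/4πS) = √(3.16×10^27/(4π·5986)) = 2.050×10^11 m = 1.370 AU.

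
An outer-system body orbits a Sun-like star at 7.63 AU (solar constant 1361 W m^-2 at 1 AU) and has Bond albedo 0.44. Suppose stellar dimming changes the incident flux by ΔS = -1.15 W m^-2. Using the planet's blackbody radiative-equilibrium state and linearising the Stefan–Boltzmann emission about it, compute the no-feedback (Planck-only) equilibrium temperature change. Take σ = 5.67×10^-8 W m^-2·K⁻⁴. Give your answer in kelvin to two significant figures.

-1.1 kelvin

Flux at the orbit: S = 1361/(7.63)² = 23.38 W m^-2.
The baseline emission temperature is T_e = 87.16 K.
Only a fraction (1−α) is absorbed and it's spread over 4πR², so ΔF = (1−α)ΔS/4 = -0.1610 W m^-2.
The Planck feedback parameter is 4σT_e³ = 0.1502 W m^-2/K.
Hence the no-feedback warming is ΔF/(4σT_e³) = -1.07 K.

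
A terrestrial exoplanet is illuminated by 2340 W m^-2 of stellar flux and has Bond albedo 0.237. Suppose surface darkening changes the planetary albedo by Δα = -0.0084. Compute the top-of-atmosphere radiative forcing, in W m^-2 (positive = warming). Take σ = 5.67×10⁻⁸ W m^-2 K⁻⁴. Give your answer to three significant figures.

4.91 W m^-2

ΔF = −(S/4)Δα = −(2340/4)×(-0.0084) = 4.914 W m^-2.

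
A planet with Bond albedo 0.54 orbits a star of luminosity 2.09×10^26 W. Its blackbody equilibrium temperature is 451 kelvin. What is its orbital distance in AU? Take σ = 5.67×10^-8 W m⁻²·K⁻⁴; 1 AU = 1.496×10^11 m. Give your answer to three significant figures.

0.191 AU

Required flux: S = 4σT⁴/(1−α) = 20400 W m⁻².
From L = 4πd²S, d = √(2.09×10^26/(4π·20400)) = 2.855×10^10 m = 0.1909 AU.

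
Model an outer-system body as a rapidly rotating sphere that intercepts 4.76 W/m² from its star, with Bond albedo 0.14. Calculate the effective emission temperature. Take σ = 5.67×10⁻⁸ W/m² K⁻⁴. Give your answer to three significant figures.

The planet absorbs (1−α)S over its disc πR² and re-emits over 4πR², so the mean absorbed flux is (1−0.14)·4.760/4 = 1.023 W/m².
Set σT⁴ = 1.023 → T = (1.023/σ)^(1/4) = 65.18 K.

65.2 kelvin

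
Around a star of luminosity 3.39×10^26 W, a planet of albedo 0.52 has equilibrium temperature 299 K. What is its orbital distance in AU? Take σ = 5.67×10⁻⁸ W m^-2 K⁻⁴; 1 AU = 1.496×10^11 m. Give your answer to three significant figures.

0.565 AU

Energy balance gives S = 4σT⁴/(1−α) = 3776 W m^-2.
Then d = [L/(4πS)]^(1/2) = 8.452×10^10 m, i.e. 0.5650 AU.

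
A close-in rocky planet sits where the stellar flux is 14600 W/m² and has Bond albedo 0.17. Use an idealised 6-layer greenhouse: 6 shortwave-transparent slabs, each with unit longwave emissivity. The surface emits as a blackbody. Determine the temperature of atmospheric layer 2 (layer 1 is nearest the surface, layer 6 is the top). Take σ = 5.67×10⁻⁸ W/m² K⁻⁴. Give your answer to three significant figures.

719 K

OLR = S(1−α)/4 = 3030 W/m²; the top layer radiates at T_e = 480.8 K.
In the N-layer model, layer k (counted from the surface) has T_k = (N+1−k)^(1/4)·T_e.
T_2 = (5)^(1/4)·480.8 = 718.9 K.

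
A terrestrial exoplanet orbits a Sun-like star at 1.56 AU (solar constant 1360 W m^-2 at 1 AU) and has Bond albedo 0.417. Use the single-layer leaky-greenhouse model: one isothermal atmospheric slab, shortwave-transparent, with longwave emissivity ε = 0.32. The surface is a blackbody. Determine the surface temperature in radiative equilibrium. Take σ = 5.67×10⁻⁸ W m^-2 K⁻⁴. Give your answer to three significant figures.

By the inverse-square law, S = 1360/1.56² = 558.8 W m^-2.
The planet radiates to space at T_e = [S(1−α)/(4σ)]^(1/4) = 194.7 K.
For a single slab of emissivity ε, T_s⁴ = 2T_e⁴/(2−ε); thus T_s = 194.7·(1.19)^(1/4) = 203.4 K.

203 K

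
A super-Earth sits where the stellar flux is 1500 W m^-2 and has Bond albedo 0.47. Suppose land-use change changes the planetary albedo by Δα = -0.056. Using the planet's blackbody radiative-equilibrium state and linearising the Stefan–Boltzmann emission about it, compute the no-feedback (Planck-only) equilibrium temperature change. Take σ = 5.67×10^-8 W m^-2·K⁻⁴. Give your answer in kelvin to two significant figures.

6.4 K

The baseline emission temperature is T_e = 243.3 K.
TOA radiative forcing: ΔF = −S·Δα/4 = −1500·(-0.056)/4 = 21.00 W m^-2.
Planck response: λ_P = 4σT_e³ = 4·5.67×10⁻⁸·(243.3)³ = 3.267 W m^-2/K.
Hence the no-feedback warming is ΔF/(4σT_e³) = 6.43 K.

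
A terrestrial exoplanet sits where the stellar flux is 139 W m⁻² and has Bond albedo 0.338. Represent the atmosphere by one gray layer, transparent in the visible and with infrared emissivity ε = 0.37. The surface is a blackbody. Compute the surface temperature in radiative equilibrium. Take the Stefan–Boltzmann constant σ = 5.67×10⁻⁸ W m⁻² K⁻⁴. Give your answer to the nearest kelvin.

At the top of the atmosphere, σT_e⁴ = S(1−α)/4 = 23.00 W m⁻², giving T_e = 141.9 K.
For a single slab of emissivity ε, T_s⁴ = 2T_e⁴/(2−ε); thus T_s = 141.9·(1.227)^(1/4) = 149.4 K.

149 K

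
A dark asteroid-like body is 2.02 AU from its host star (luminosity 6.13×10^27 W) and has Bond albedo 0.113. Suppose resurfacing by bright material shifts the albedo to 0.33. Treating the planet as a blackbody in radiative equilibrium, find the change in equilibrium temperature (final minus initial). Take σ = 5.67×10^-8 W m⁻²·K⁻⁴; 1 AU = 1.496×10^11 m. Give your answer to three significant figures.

-25.8 kelvin

Orbital distance: d = 2.02 AU = 3.022×10^11 m.
S = L/(4πd²) = 5342 W m⁻².
Initial: T₁ = [S(1−0.113)/(4σ)]^(1/4) = 380.2 K.
After:  T₂ = [5342·0.67/(4σ)]^(1/4) = 354.4 K.
Change: 354.4 − 380.2 = -25.75 K.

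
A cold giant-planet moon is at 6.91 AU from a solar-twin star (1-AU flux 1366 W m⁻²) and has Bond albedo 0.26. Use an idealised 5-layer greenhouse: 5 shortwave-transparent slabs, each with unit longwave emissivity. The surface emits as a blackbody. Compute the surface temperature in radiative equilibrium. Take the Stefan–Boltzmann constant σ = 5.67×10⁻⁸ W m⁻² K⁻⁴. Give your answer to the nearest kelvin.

154 kelvin

By the inverse-square law, S = 1366/6.91² = 28.61 W m⁻².
The effective emission temperature is T_e = [S(1−α)/(4σ)]^¼ = 98.29 K.
Layer-by-layer balance gives σT_s⁴ = (N+1)σT_e⁴, so T_s = 6^¼·98.29 = 153.8 K.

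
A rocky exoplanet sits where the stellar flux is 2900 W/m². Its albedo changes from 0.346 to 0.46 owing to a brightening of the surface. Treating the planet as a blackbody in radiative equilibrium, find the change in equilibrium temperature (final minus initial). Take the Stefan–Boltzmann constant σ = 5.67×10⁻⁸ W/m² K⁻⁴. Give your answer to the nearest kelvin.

-14 K

Initial: T₁ = [S(1−0.346)/(4σ)]^(1/4) = 302.4 K.
With α = 0.46, T₂ = 288.3 K.
Change: 288.3 − 302.4 = -14.14 K.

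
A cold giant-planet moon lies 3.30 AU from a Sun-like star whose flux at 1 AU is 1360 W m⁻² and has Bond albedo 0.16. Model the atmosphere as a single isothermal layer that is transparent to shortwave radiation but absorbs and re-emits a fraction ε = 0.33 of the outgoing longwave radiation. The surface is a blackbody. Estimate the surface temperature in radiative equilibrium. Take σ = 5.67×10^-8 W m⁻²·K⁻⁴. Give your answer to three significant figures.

153 K

Irradiance scales as 1/d², so S = 1360 W m⁻² × (1/3.30)² = 124.9 W m⁻².
Effective emission temperature (TOA balance): σT_e⁴ = S(1−α)/4 = 26.23 W m⁻² → T_e = 146.7 K.
Surface balance with a leaky layer gives σT_s⁴ = σT_e⁴·2/(2−ε), so T_s = T_e·[2/(2−0.33)]^(1/4) = 153.4 K.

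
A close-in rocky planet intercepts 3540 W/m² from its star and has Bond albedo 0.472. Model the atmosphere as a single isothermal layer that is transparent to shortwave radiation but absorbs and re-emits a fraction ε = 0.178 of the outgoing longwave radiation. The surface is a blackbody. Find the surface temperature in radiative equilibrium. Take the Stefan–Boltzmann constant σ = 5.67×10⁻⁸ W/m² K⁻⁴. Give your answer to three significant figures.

308 K

At the top of the atmosphere, σT_e⁴ = S(1−α)/4 = 467.3 W/m², giving T_e = 301.3 K.
For a single slab of emissivity ε, T_s⁴ = 2T_e⁴/(2−ε); thus T_s = 301.3·(1.098)^(1/4) = 308.4 K.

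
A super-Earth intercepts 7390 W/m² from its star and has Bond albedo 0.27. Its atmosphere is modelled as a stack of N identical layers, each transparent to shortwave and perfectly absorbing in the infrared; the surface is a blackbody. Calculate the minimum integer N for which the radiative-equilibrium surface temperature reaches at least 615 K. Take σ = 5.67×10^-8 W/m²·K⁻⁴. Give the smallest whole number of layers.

Top-of-atmosphere balance: σT_e⁴ = S(1−α)/4 = 1349 W/m² → T_e = 392.7 K.
Need (N+1)T_e⁴ ≥ T_s⁴, i.e. N+1 ≥ (615/392.7)⁴ = 6.014.
The minimum whole number is N = 6.

6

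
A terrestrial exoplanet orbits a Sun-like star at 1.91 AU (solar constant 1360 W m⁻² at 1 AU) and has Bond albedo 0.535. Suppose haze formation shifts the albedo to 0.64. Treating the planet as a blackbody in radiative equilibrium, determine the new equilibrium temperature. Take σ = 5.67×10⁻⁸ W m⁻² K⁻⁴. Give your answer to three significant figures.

Flux at the orbit: S = 1360/(1.91)² = 372.8 W m⁻².
New equilibrium: T₂ = [(1−0.64)·372.8/(4σ)]^(1/4) = 156.0 K.

156 K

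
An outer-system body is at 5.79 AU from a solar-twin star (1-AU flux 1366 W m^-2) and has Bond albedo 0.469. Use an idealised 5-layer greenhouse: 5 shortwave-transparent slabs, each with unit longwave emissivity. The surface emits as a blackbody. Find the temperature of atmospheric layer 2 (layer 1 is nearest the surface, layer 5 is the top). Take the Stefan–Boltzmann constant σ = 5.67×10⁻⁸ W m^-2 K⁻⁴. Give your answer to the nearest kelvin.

140 kelvin

Flux at the orbit: S = 1366/(5.79)² = 40.75 W m^-2.
OLR = S(1−α)/4 = 5.409 W m^-2; the top layer radiates at T_e = 98.83 K.
Each opaque layer satisfies 2T_j⁴ = T_{j−1}⁴ + T_{j+1}⁴, giving T_k⁴ = (N+1−k)T_e⁴.
With k = 2: T_2 = (5+1−2)^¼·98.83 K = 139.8 K.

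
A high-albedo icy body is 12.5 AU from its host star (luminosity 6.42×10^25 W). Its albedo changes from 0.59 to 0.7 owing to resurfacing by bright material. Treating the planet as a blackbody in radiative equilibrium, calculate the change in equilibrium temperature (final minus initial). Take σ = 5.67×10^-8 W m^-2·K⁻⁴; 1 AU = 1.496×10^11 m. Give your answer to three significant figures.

d = 12.5 × 1.496×10^11 m = 1.870×10^12 m.
S = L/(4πd²) = 1.461 W m^-2.
Initial: T₁ = [S(1−0.59)/(4σ)]^(1/4) = 40.31 K.
With α = 0.7, T₂ = 37.28 K.
Change: 37.28 − 40.31 = -3.028 K.

-3.03 K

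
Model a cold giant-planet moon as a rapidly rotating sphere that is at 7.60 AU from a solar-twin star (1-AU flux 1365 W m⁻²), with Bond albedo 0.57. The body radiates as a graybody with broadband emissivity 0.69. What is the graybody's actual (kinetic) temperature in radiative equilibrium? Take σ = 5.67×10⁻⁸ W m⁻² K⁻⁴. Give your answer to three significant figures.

Irradiance scales as 1/d², so S = 1365 W m⁻² × (1/7.60)² = 23.63 W m⁻².
The planet absorbs (1−α)S over its disc πR² and re-emits over 4πR², so the mean absorbed flux is (1−0.57)·23.63/4 = 2.540 W m⁻².
Radiative balance εσT⁴ = 2.540 gives T = [2.540/(0.69·σ)]^(1/4) = 89.77 K.

89.8 K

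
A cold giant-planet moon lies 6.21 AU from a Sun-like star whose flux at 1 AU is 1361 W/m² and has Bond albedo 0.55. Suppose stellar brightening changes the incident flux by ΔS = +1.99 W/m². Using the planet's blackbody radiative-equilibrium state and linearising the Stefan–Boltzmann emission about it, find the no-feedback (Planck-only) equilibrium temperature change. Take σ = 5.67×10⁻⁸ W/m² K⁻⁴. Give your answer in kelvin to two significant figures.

By the inverse-square law, S = 1361/6.21² = 35.29 W/m².
Reference equilibrium: T_e = [S(1−α)/(4σ)]^(1/4) = 91.48 K.
Only a fraction (1−α) is absorbed and it's spread over 4πR², so ΔF = (1−α)ΔS/4 = 0.2239 W/m².
Planck response: λ_P = 4σT_e³ = 4·5.67×10⁻⁸·(91.48)³ = 0.1736 W/m²/K.
So ΔT₀ = 0.2239/0.1736 = 1.29 K.

1.3 K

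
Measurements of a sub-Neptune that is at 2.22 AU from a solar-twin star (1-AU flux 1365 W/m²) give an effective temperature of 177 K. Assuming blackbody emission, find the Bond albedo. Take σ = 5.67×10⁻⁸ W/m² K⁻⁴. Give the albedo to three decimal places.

Irradiance scales as 1/d², so S = 1365 W/m² × (1/2.22)² = 277.0 W/m².
From σT⁴ = S(1−α)/4 we invert for α: 1−α = 4σT⁴/S.
σT⁴ = 55.65 W/m², so 4σT⁴ = 222.6 W/m².
Hence α = 1 − 222.6/277.0 = 0.1963.

0.196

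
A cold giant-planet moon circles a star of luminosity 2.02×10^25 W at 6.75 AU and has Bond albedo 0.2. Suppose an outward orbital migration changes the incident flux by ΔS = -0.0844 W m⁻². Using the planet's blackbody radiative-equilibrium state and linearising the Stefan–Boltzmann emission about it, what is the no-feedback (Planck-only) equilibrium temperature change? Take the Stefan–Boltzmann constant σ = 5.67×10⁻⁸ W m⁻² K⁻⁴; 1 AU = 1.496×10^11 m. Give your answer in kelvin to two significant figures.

d = 6.75 × 1.496×10^11 m = 1.010×10^12 m.
Spreading L over a sphere of radius d: S = 2.02×10^25/(4π·1.01×10^12²) = 1.576 W m⁻².
Unperturbed T_e = [1.576·(1−0.2)/(4σ)]^¼ = 48.56 K.
Only a fraction (1−α) is absorbed and it's spread over 4πR², so ΔF = (1−α)ΔS/4 = -0.01688 W m⁻².
Linearising σT⁴ gives d(σT⁴)/dT = 4σT_e³ = 0.02597 W m⁻² per K.
ΔT₀ = ΔF/λ_P = -0.01688/0.02597 = -0.650 K.

-0.65 K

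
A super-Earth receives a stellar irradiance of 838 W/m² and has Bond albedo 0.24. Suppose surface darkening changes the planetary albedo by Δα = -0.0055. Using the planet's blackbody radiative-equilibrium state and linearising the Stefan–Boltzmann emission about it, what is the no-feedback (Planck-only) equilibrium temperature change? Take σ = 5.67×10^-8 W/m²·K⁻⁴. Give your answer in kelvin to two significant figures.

0.42 K

The baseline emission temperature is T_e = 230.2 K.
ΔF = −(S/4)Δα = −(838.0/4)×(-0.0055) = 1.152 W/m².
Planck response: λ_P = 4σT_e³ = 4·5.67×10⁻⁸·(230.2)³ = 2.767 W/m²/K.
So ΔT₀ = 1.152/2.767 = 0.416 K.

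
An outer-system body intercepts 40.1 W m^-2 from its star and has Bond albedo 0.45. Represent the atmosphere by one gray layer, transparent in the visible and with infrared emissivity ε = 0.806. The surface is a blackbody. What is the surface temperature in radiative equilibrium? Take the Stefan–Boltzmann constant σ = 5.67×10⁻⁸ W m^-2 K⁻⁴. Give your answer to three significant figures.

113 kelvin

At the top of the atmosphere, σT_e⁴ = S(1−α)/4 = 5.514 W m^-2, giving T_e = 99.30 K.
The surface balance (absorbed SW + ε·downward IR = σT_s⁴) with T_a⁴ = T_s⁴/2 reduces to T_s = T_e·[2/(2−ε)]^¼ = 113.0 K.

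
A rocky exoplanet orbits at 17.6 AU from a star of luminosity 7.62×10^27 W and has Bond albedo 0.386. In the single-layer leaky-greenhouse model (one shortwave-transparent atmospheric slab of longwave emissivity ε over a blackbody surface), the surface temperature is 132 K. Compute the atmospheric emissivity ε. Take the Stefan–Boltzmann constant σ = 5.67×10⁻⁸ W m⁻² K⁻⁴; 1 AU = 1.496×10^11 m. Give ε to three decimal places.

0.440

Orbital distance: d = 17.6 AU = 2.633×10^12 m.
S = L/(4πd²) = 87.47 W m⁻².
Effective temperature: T_e = [S(1−α)/(4σ)]^(1/4) = 124.0 K.
T_s⁴ = T_e⁴·2/(2−ε) → ε = 2 − 2(T_e/T_s)⁴ = 2 − 2·(124.0/132)⁴ = 0.4400.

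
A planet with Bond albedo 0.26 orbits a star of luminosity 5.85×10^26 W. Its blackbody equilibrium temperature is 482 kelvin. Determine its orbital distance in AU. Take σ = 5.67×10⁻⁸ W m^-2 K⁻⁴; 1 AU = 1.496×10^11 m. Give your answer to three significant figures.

0.355 AU

The flux needed for this T is 4σT⁴/(1−0.26) = 16540 W m^-2.
From L = 4πd²S, d = √(5.85×10^26/(4π·16540)) = 5.305×10^10 m = 0.3546 AU.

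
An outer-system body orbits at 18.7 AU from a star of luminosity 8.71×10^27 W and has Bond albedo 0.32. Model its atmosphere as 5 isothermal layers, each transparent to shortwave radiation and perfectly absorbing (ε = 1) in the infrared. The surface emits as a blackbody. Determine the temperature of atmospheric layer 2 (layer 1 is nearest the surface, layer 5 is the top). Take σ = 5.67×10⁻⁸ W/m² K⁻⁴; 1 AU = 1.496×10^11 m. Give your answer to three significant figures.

181 kelvin

Orbital distance: d = 18.7 AU = 2.798×10^12 m.
Flux at the orbit: S = L/(4πd²) = 8.71×10^27/(4π·(2.80×10^12)²) = 88.56 W/m².
The effective emission temperature is T_e = [S(1−α)/(4σ)]^¼ = 127.7 K.
Each opaque layer satisfies 2T_j⁴ = T_{j−1}⁴ + T_{j+1}⁴, giving T_k⁴ = (N+1−k)T_e⁴.
T_2 = (4)^(1/4)·127.7 = 180.5 K.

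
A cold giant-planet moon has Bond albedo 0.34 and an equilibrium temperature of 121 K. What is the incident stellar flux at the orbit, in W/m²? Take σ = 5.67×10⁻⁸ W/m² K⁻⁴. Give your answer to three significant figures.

73.7 W/m²

From S(1−α)/4 = σT⁴: S = 4σT⁴/(1−α).
σT⁴ = 5.67×10⁻⁸·(121)⁴ = 12.15 W/m².
S = 4·12.15/0.66 = 73.66 W/m².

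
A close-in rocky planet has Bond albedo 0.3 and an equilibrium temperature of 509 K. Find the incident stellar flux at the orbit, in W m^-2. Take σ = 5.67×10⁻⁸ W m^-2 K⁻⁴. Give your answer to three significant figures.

21700 W m^-2

From S(1−α)/4 = σT⁴: S = 4σT⁴/(1−α).
The emitted flux is σT⁴ = 3806 W m^-2.
So S = 4×3806/(1−0.3) = 21750 W m^-2.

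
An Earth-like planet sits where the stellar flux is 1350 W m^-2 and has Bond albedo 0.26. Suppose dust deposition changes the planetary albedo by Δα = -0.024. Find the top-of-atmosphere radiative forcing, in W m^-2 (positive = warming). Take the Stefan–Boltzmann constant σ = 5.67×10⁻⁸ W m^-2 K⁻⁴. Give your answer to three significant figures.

8.10 W m^-2

ΔF = −(S/4)Δα = −(1350/4)×(-0.024) = 8.100 W m^-2.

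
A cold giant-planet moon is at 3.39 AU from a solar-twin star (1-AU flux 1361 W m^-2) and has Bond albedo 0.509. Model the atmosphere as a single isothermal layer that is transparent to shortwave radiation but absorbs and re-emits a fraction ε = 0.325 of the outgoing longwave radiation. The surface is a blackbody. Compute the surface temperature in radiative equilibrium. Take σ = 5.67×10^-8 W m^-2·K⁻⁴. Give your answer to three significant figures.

By the inverse-square law, S = 1361/3.39² = 118.4 W m^-2.
Effective emission temperature (TOA balance): σT_e⁴ = S(1−α)/4 = 14.54 W m^-2 → T_e = 126.5 K.
The surface balance (absorbed SW + ε·downward IR = σT_s⁴) with T_a⁴ = T_s⁴/2 reduces to T_s = T_e·[2/(2−ε)]^¼ = 132.3 K.

132 K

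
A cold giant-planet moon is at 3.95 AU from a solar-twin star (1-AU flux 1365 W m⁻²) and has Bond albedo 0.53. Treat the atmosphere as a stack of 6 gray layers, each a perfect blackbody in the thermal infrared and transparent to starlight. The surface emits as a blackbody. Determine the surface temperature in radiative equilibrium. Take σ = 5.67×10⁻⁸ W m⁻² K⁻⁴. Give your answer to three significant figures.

Irradiance scales as 1/d², so S = 1365 W m⁻² × (1/3.95)² = 87.49 W m⁻².
The effective emission temperature is T_e = [S(1−α)/(4σ)]^¼ = 116.0 K.
With N = 6 opaque layers, T_s = (N+1)^(1/4)·T_e = 7^(1/4)·116.0 = 188.7 K.

189 kelvin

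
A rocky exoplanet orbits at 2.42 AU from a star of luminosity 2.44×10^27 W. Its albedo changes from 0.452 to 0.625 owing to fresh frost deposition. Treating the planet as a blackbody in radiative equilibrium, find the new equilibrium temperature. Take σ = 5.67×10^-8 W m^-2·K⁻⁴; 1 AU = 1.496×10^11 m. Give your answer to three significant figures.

222 K

d = 2.42 × 1.496×10^11 m = 3.620×10^11 m.
S = L/(4πd²) = 1481 W m^-2.
T₂ = [S(1−α₂)/(4σ)]^(1/4) = [1481·0.375/(4σ)]^(1/4) = 222.5 K.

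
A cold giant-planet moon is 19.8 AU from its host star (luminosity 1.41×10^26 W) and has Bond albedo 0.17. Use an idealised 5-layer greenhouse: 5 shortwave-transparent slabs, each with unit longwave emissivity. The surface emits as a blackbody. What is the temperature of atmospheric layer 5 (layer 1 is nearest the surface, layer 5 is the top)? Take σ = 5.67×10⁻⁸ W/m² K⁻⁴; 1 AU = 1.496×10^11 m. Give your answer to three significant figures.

46.5 kelvin

d = 19.8 × 1.496×10^11 m = 2.962×10^12 m.
S = L/(4πd²) = 1.279 W/m².
OLR = S(1−α)/4 = 0.2654 W/m²; the top layer radiates at T_e = 46.51 K.
In the N-layer model, layer k (counted from the surface) has T_k = (N+1−k)^(1/4)·T_e.
With k = 5: T_5 = (5+1−5)^¼·46.51 K = 46.51 K.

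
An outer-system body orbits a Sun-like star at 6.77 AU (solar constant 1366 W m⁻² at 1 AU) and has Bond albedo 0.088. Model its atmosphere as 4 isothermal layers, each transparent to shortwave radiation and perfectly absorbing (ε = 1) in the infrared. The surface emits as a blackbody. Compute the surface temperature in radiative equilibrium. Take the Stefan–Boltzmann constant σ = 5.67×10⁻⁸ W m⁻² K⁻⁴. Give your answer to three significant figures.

156 K

Irradiance scales as 1/d², so S = 1366 W m⁻² × (1/6.77)² = 29.80 W m⁻².
The effective emission temperature is T_e = [S(1−α)/(4σ)]^¼ = 104.6 K.
Layer-by-layer balance gives σT_s⁴ = (N+1)σT_e⁴, so T_s = 5^¼·104.6 = 156.5 K.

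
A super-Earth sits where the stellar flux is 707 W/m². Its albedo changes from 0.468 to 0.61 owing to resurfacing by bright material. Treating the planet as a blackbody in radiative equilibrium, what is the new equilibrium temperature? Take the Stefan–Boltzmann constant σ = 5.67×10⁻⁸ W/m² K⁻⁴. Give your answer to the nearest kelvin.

187 K

New equilibrium: T₂ = [(1−0.61)·707.0/(4σ)]^(1/4) = 186.7 K.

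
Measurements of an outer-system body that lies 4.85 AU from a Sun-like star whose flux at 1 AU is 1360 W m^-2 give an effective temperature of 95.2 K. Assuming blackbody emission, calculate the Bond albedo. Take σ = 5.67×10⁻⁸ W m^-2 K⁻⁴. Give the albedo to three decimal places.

Irradiance scales as 1/d², so S = 1360 W m^-2 × (1/4.85)² = 57.82 W m^-2.
From σT⁴ = S(1−α)/4 we invert for α: 1−α = 4σT⁴/S.
4σT⁴ = 4·5.67×10⁻⁸·(95.2)⁴ = 18.63 W m^-2.
Hence α = 1 − 18.63/57.82 = 0.6778.

0.678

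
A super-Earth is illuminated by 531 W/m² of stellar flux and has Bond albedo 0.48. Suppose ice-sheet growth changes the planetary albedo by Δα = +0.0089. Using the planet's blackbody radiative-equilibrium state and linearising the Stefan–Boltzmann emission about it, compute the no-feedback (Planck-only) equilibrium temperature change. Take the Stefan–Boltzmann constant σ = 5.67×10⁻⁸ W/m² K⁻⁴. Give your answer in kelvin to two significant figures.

The baseline emission temperature is T_e = 186.8 K.
TOA radiative forcing: ΔF = −S·Δα/4 = −531.0·(+0.0089)/4 = -1.181 W/m².
The Planck feedback parameter is 4σT_e³ = 1.478 W/m²/K.
So ΔT₀ = -1.181/1.478 = -0.799 K.

-0.80 K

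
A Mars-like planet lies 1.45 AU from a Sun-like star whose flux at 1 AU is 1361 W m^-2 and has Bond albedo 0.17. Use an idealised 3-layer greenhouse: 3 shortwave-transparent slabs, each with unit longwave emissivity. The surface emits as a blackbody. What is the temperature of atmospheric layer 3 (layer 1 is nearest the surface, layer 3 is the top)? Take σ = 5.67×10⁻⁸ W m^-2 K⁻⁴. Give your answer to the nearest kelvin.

221 K

Flux at the orbit: S = 1361/(1.45)² = 647.3 W m^-2.
OLR = S(1−α)/4 = 134.3 W m^-2; the top layer radiates at T_e = 220.6 K.
The net upward flux σT_e⁴ is constant between every pair of levels, so T_k⁴ = (N+1−k)T_e⁴.
With k = 3: T_3 = (3+1−3)^¼·220.6 K = 220.6 K.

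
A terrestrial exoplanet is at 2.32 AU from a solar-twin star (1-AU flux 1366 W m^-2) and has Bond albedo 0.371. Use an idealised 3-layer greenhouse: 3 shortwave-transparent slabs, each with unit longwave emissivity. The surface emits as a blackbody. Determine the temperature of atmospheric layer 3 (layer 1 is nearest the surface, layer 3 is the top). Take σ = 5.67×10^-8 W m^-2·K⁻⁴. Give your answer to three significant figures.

By the inverse-square law, S = 1366/2.32² = 253.8 W m^-2.
Top-of-atmosphere balance: σT_e⁴ = S(1−α)/4 = 39.91 W m^-2 → T_e = 162.9 K.
In the N-layer model, layer k (counted from the surface) has T_k = (N+1−k)^(1/4)·T_e.
T_3 = (1)^(1/4)·162.9 = 162.9 K.

163 K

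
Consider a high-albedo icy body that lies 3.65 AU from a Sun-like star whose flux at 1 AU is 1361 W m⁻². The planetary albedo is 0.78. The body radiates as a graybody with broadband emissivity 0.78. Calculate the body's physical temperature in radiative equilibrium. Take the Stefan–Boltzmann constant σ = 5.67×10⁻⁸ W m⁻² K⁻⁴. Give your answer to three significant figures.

Flux at the orbit: S = 1361/(3.65)² = 102.2 W m⁻².
Averaging over the sphere, the absorbed flux is S(1−α)/4 = 5.619 W m⁻².
Radiative balance εσT⁴ = 5.619 gives T = [5.619/(0.78·σ)]^(1/4) = 106.2 K.

106 kelvin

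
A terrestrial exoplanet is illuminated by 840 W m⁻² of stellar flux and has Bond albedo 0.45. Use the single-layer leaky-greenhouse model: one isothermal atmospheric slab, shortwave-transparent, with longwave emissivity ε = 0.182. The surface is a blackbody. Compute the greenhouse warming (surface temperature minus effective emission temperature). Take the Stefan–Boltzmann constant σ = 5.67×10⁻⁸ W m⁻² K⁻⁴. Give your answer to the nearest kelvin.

Effective emission temperature (TOA balance): σT_e⁴ = S(1−α)/4 = 115.5 W m⁻² → T_e = 212.4 K.
The surface balance (absorbed SW + ε·downward IR = σT_s⁴) with T_a⁴ = T_s⁴/2 reduces to T_s = T_e·[2/(2−ε)]^¼ = 217.6 K.
The atmosphere warms the surface by 5.128 K.

5 kelvin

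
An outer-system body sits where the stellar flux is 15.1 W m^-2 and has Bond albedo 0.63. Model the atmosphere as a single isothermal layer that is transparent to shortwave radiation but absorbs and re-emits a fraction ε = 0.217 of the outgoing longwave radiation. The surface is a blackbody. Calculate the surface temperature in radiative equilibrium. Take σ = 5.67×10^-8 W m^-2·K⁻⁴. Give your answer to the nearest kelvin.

Effective emission temperature (TOA balance): σT_e⁴ = S(1−α)/4 = 1.397 W m^-2 → T_e = 70.45 K.
For a single slab of emissivity ε, T_s⁴ = 2T_e⁴/(2−ε); thus T_s = 70.45·(1.122)^(1/4) = 72.50 K.

73 K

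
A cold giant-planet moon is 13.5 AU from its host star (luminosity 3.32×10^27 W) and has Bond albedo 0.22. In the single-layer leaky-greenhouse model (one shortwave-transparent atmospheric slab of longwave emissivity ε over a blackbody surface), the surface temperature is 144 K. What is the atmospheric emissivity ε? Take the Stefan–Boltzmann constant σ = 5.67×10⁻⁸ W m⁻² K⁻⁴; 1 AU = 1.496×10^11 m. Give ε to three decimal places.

0.964

d = 13.5 × 1.496×10^11 m = 2.020×10^12 m.
S = L/(4πd²) = 64.77 W m⁻².
TOA balance gives T_e = 122.2 K.
Inverting T_s⁴ = 2T_e⁴/(2−ε): (T_e/T_s)⁴ = 0.5181, so ε = 2(1 − 0.5181) = 0.9638.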